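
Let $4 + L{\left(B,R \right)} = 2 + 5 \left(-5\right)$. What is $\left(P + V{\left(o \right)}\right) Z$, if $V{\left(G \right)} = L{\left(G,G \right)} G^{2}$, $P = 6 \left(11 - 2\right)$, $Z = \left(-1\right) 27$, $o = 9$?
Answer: $57591$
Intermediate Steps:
$Z = -27$
$P = 54$ ($P = 6 \cdot 9 = 54$)
$L{\left(B,R \right)} = -27$ ($L{\left(B,R \right)} = -4 + \left(2 + 5 \left(-5\right)\right) = -4 + \left(2 - 25\right) = -4 - 23 = -27$)
$V{\left(G \right)} = - 27 G^{2}$
$\left(P + V{\left(o \right)}\right) Z = \left(54 - 27 \cdot 9^{2}\right) \left(-27\right) = \left(54 - 2187\right) \left(-27\right) = \left(-2133\right) \left(-27\right) = 57591$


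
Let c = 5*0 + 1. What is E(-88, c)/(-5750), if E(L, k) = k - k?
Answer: 0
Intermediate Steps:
c = 1 (c = 0 + 1 = 1)
E(L, k) = 0
E(-88, c)/(-5750) = 0/(-5750) = 0*(-1/5750) = 0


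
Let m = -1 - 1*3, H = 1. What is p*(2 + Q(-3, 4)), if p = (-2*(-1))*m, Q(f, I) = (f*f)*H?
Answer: -88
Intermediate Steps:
Q(f, I) = f**2 (Q(f, I) = (f*f)*1 = f**2*1 = f**2)
m = -4 (m = -1 - 3 = -4)
p = -8 (p = -2*(-1)*(-4) = 2*(-4) = -8)
p*(2 + Q(-3, 4)) = -8*(2 + (-3)**2) = -8*(2 + 9) = -8*11 = -88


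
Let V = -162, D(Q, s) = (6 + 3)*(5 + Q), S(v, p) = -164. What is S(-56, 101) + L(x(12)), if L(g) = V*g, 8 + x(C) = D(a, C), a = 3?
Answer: -10532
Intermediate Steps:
D(Q, s) = 45 + 9*Q (D(Q, s) = 9*(5 + Q) = 45 + 9*Q)
x(C) = 64 (x(C) = -8 + (45 + 9*3) = -8 + (45 + 27) = -8 + 72 = 64)
L(g) = -162*g
S(-56, 101) + L(x(12)) = -164 - 162*64 = -164 - 10368 = -10532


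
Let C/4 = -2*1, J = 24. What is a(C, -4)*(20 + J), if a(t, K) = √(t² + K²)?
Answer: 176*√5 ≈ 393.55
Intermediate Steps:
C = -8 (C = 4*(-2*1) = 4*(-2) = -8)
a(t, K) = √(K² + t²)
a(C, -4)*(20 + J) = √((-4)² + (-8)²)*(20 + 24) = √(16 + 64)*44 = √80*44 = (4*√5)*44 = 176*√5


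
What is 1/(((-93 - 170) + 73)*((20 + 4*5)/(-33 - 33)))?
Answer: 33/3800 ≈ 0.0086842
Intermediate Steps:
1/(((-93 - 170) + 73)*((20 + 4*5)/(-33 - 33))) = 1/((-263 + 73)*((20 + 20)/(-66))) = 1/(-7600*(-1)/66) = 1/(-190*(-20/33)) = 1/(3800/33) = 33/3800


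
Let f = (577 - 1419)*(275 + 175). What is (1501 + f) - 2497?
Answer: -379896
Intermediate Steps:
f = -378900 (f = -842*450 = -378900)
(1501 + f) - 2497 = (1501 - 378900) - 2497 = -377399 - 2497 = -379896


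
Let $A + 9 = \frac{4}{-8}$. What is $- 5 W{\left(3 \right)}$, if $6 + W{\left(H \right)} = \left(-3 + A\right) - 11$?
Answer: $\frac{295}{2} \approx 147.5$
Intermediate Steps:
$A = - \frac{19}{2}$ ($A = -9 + \frac{4}{-8} = -9 + 4 \left(- \frac{1}{8}\right) = -9 - \frac{1}{2} = - \frac{19}{2} \approx -9.5$)
$W{\left(H \right)} = - \frac{59}{2}$ ($W{\left(H \right)} = -6 - \frac{47}{2} = - \frac{59}{2}$)
$- 5 W{\left(3 \right)} = \left(-5\right) \left(- \frac{59}{2}\right) = \frac{295}{2}$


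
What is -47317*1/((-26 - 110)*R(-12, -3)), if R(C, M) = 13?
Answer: 47317/1768 ≈ 26.763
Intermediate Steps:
-47317*1/((-26 - 110)*R(-12, -3)) = -47317*1/(13*(-26 - 110)) = -47317/((-136*13)) = -47317/(-1768) = -47317*(-1/1768) = 47317/1768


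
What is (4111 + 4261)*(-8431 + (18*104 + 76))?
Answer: -54275676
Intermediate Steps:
(4111 + 4261)*(-8431 + (18*104 + 76)) = 8372*(-8431 + (1872 + 76)) = 8372*(-8431 + 1948) = 8372*(-6483) = -54275676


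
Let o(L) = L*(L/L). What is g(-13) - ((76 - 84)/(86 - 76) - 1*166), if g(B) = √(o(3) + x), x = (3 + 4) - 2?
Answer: 834/5 + 2*√2 ≈ 169.63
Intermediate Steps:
x = 5 (x = 7 - 2 = 5)
o(L) = L (o(L) = L*1 = L)
g(B) = 2*√2 (g(B) = √(3 + 5) = √8 = 2*√2)
g(-13) - ((76 - 84)/(86 - 76) - 1*166) = 2*√2 - ((76 - 84)/(86 - 76) - 1*166) = 2*√2 - (-8/10 - 166) = 2*√2 - (-8*⅒ - 166) = 2*√2 - (-⅘ - 166) = 2*√2 - 1*(-834/5) = 2*√2 + 834/5 = 834/5 + 2*√2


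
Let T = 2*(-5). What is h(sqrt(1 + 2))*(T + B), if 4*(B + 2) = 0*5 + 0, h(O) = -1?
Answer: 12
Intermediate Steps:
B = -2 (B = -2 + (0*5 + 0)/4 = -2 + (0 + 0)/4 = -2 + (1/4)*0 = -2 + 0 = -2)
T = -10
h(sqrt(1 + 2))*(T + B) = -(-10 - 2) = -1*(-12) = 12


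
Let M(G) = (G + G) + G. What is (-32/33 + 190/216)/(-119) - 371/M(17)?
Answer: -1028305/141372 ≈ -7.2738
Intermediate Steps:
M(G) = 3*G (M(G) = 2*G + G = 3*G)
(-32/33 + 190/216)/(-119) - 371/M(17) = (-32/33 + 190/216)/(-119) - 371/(3*17) = (-32*1/33 + 190*(1/216))*(-1/119) - 371/51 = (-32/33 + 95/108)*(-1/119) - 371*1/51 = -107/1188*(-1/119) - 371/51 = 107/141372 - 371/51 = -1028305/141372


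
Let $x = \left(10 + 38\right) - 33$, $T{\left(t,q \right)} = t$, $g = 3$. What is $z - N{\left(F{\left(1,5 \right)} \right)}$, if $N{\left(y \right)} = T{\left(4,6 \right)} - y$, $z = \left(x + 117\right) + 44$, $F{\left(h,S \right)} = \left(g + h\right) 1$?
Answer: $176$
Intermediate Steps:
$x = 15$ ($x = 48 - 33 = 15$)
$F{\left(h,S \right)} = 3 + h$ ($F{\left(h,S \right)} = \left(3 + h\right) 1 = 3 + h$)
$z = 176$ ($z = \left(15 + 117\right) + 44 = 132 + 44 = 176$)
$N{\left(y \right)} = 4 - y$
$z - N{\left(F{\left(1,5 \right)} \right)} = 176 - \left(4 - \left(3 + 1\right)\right) = 176 - \left(4 - 4\right) = 176 - 0 = 176 + 0 = 176$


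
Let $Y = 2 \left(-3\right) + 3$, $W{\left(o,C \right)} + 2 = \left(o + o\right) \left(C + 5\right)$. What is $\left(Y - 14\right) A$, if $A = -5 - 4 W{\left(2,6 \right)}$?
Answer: $2941$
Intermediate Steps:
$W{\left(o,C \right)} = -2 + 2 o \left(5 + C\right)$ ($W{\left(o,C \right)} = -2 + \left(o + o\right) \left(C + 5\right) = -2 + 2 o \left(5 + C\right)$)
$Y = -3$ ($Y = -6 + 3 = -3$)
$A = -173$ ($A = -5 - 4 \left(-2 + 10 \cdot 2 + 2 \cdot 6 \cdot 2\right) = -5 - 4 \left(-2 + 20 + 24\right) = -5 - 168 = -173$)
$\left(Y - 14\right) A = \left(-3 - 14\right) \left(-173\right) = \left(-17\right) \left(-173\right) = 2941$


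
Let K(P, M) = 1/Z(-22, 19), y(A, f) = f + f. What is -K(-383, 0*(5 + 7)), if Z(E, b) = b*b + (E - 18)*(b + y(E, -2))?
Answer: 1/239 ≈ 0.0041841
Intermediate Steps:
y(A, f) = 2*f
Z(E, b) = b**2 + (-18 + E)*(-4 + b) (Z(E, b) = b*b + (E - 18)*(b + 2*(-2)) = b**2 + (-18 + E)*(b - 4) = b**2 + (-18 + E)*(-4 + b))
K(P, M) = -1/239 (K(P, M) = 1/(72 + 19**2 - 18*19 - 4*(-22) - 22*19) = 1/(72 + 361 - 342 + 88 - 418) = 1/(-239) = -1/239)
-K(-383, 0*(5 + 7)) = -1*(-1/239) = 1/239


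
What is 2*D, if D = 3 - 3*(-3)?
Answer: 24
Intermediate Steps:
D = 12 (D = 3 + 9 = 12)
2*D = 2*12 = 24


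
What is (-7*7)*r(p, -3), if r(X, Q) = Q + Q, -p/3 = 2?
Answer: 294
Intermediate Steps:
p = -6 (p = -3*2 = -6)
r(X, Q) = 2*Q
(-7*7)*r(p, -3) = (-7*7)*(2*(-3)) = -49*(-6) = 294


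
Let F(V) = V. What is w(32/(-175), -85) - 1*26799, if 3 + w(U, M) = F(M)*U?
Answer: -937526/35 ≈ -26786.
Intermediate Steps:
w(U, M) = -3 + M*U
w(32/(-175), -85) - 1*26799 = (-3 - 2720/(-175)) - 1*26799 = (-3 - 2720*(-1)/175) - 26799 = (-3 - 85*(-32/175)) - 26799 = (-3 + 544/35) - 26799 = 439/35 - 26799 = -937526/35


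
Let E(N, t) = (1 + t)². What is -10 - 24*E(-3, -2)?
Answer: -34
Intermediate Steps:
-10 - 24*E(-3, -2) = -10 - 24*(1 - 2)² = -10 - 24*(-1)² = -10 - 24*1 = -10 - 24 = -34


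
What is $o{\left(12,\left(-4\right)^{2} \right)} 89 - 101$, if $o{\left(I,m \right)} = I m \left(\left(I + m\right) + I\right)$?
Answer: $683419$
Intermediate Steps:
$o{\left(I,m \right)} = I m \left(m + 2 I\right)$
$o{\left(12,\left(-4\right)^{2} \right)} 89 - 101 = 12 \left(-4\right)^{2} \left(\left(-4\right)^{2} + 2 \cdot 12\right) 89 - 101 = 12 \cdot 16 \left(16 + 24\right) 89 - 101 = 12 \cdot 16 \cdot 40 \cdot 89 - 101 = 7680 \cdot 89 - 101 = 683520 - 101 = 683419$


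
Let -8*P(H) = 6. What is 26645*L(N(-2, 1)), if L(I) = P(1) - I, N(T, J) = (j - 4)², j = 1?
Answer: -1039155/4 ≈ -2.5979e+5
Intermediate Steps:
P(H) = -¾ (P(H) = -⅛*6 = -¾)
N(T, J) = 9 (N(T, J) = (1 - 4)² = (-3)² = 9)
L(I) = -¾ - I
26645*L(N(-2, 1)) = 26645*(-¾ - 1*9) = 26645*(-¾ - 9) = 26645*(-39/4) = -1039155/4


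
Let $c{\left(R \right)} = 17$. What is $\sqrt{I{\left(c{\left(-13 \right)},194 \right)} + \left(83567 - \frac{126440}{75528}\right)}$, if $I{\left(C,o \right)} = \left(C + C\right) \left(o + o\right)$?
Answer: $\frac{\sqrt{958246723786}}{3147} \approx 311.06$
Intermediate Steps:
$I{\left(C,o \right)} = 4 C o$ ($I{\left(C,o \right)} = 2 C 2 o = 4 C o$)
$\sqrt{I{\left(c{\left(-13 \right)},194 \right)} + \left(83567 - \frac{126440}{75528}\right)} = \sqrt{4 \cdot 17 \cdot 194 + \left(83567 - \frac{126440}{75528}\right)} = \sqrt{13192 + \left(83567 - 126440 \cdot \frac{1}{75528}\right)} = \sqrt{13192 + \left(83567 - \frac{15805}{9441}\right)} = \sqrt{13192 + \frac{788940242}{9441}} = \sqrt{\frac{913485914}{9441}} = \frac{\sqrt{958246723786}}{3147}$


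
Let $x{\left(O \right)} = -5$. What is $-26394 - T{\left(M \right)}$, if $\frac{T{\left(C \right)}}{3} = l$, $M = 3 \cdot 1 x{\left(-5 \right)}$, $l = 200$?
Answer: $-26994$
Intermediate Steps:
$M = -15$ ($M = 3 \cdot 1 \left(-5\right) = 3 \left(-5\right) = -15$)
$T{\left(C \right)} = 600$ ($T{\left(C \right)} = 3 \cdot 200 = 600$)
$-26394 - T{\left(M \right)} = -26394 - 600 = -26994$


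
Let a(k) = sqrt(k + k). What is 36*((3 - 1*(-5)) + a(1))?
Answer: 288 + 36*sqrt(2) ≈ 338.91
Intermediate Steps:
a(k) = sqrt(2)*sqrt(k) (a(k) = sqrt(2*k) = sqrt(2)*sqrt(k))
36*((3 - 1*(-5)) + a(1)) = 36*((3 - 1*(-5)) + sqrt(2)*sqrt(1)) = 36*((3 + 5) + sqrt(2)*1) = 36*(8 + sqrt(2)) = 288 + 36*sqrt(2)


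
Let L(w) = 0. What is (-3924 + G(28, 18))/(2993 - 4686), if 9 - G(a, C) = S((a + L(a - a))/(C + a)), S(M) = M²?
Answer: 2071231/895597 ≈ 2.3127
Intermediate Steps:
G(a, C) = 9 - a²/(C + a)² (G(a, C) = 9 - ((a + 0)/(C + a))² = 9 - (a/(C + a))² = 9 - a²/(C + a)²)
(-3924 + G(28, 18))/(2993 - 4686) = (-3924 + (9 - 1*28²/(18 + 28)²))/(2993 - 4686) = (-3924 + (9 - 1*784/46²))/(-1693) = (-3924 + (9 - 1*784*1/2116))*(-1/1693) = (-3924 + (9 - 196/529))*(-1/1693) = (-3924 + 4565/529)*(-1/1693) = -2071231/529*(-1/1693) = 2071231/895597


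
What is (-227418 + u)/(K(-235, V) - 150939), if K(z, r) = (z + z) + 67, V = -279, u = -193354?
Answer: 210386/75671 ≈ 2.7803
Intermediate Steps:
K(z, r) = 67 + 2*z (K(z, r) = 2*z + 67 = 67 + 2*z)
(-227418 + u)/(K(-235, V) - 150939) = (-227418 - 193354)/((67 + 2*(-235)) - 150939) = -420772/((67 - 470) - 150939) = -420772/(-403 - 150939) = -420772/(-151342) = -420772*(-1/151342) = 210386/75671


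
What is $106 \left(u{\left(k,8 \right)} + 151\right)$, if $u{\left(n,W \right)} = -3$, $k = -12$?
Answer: $15688$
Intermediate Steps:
$106 \left(u{\left(k,8 \right)} + 151\right) = 106 \left(-3 + 151\right) = 106 \cdot 148 = 15688$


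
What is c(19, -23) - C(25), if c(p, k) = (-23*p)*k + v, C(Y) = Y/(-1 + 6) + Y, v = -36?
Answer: 9985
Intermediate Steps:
C(Y) = 6*Y/5 (C(Y) = Y/5 + Y = 6*Y/5)
c(p, k) = -36 - 23*k*p (c(p, k) = (-23*p)*k - 36 = -23*k*p - 36 = -36 - 23*k*p)
c(19, -23) - C(25) = (-36 - 23*(-23)*19) - 6*25/5 = (-36 + 10051) - 1*30 = 10015 - 30 = 9985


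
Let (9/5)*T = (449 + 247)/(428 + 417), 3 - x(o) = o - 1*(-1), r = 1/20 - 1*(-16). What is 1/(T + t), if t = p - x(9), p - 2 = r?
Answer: 10140/258647 ≈ 0.039204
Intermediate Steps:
r = 321/20 (r = 1/20 + 16 = 321/20 ≈ 16.050)
x(o) = 2 - o (x(o) = 3 - (o - 1*(-1)) = 3 - (o + 1) = 3 - (1 + o) = 3 + (-1 - o) = 2 - o)
p = 361/20 (p = 2 + 321/20 = 361/20 ≈ 18.050)
T = 232/507 (T = 5*((449 + 247)/(428 + 417))/9 = 5*(696/845)/9 = 5*(696*(1/845))/9 = (5/9)*(696/845) = 232/507 ≈ 0.45759)
t = 501/20 (t = 361/20 - (2 - 1*9) = 361/20 - (2 - 9) = 361/20 - 1*(-7) = 361/20 + 7 = 501/20 ≈ 25.050)
1/(T + t) = 1/(232/507 + 501/20) = 1/(258647/10140) = 10140/258647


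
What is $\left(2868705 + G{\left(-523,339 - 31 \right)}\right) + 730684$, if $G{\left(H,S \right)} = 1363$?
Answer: $3600752$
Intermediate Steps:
$\left(2868705 + G{\left(-523,339 - 31 \right)}\right) + 730684 = \left(2868705 + 1363\right) + 730684 = 2870068 + 730684 = 3600752$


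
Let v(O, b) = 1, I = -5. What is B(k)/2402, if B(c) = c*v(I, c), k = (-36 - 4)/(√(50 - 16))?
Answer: -10*√34/20417 ≈ -0.0028559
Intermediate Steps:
k = -20*√34/17 (k = -40*√34/34 = -20*√34/17 ≈ -6.8599)
B(c) = c (B(c) = c*1 = c)
B(k)/2402 = -20*√34/17/2402 = -20*√34/17*(1/2402) = -10*√34/20417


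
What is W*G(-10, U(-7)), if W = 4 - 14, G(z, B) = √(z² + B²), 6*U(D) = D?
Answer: -5*√3649/3 ≈ -100.68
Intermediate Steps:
U(D) = D/6
G(z, B) = √(B² + z²)
W = -10
W*G(-10, U(-7)) = -10*√(((⅙)*(-7))² + (-10)²) = -10*√((-7/6)² + 100) = -10*√(49/36 + 100) = -5*√3649/3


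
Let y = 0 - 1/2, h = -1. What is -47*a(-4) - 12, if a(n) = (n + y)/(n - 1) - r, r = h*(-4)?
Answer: 1337/10 ≈ 133.70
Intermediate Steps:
y = -½ (y = 0 - 1*½ = 0 - ½ = -½ ≈ -0.50000)
r = 4 (r = -1*(-4) = 4)
a(n) = -4 + (-½ + n)/(-1 + n) (a(n) = (n - ½)/(n - 1) - 1*4 = (-½ + n)/(-1 + n) - 4 = -4 + (-½ + n)/(-1 + n))
-47*a(-4) - 12 = -47*(7 - 6*(-4))/(2*(-1 - 4)) - 12 = -47*(7 + 24)/(2*(-5)) - 12 = -47*(-1)*31/(2*5) - 12 = -47*(-31/10) - 12 = 1457/10 - 12 = 1337/10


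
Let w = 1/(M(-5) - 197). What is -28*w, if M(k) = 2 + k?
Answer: 7/50 ≈ 0.14000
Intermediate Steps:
w = -1/200 (w = 1/((2 - 5) - 197) = 1/(-3 - 197) = 1/(-200) = -1/200 ≈ -0.0050000)
-28*w = -28*(-1/200) = 7/50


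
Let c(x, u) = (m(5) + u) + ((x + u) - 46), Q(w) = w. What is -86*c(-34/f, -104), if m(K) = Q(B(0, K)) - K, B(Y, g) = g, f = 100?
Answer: 546831/25 ≈ 21873.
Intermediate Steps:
m(K) = 0 (m(K) = K - K = 0)
c(x, u) = -46 + x + 2*u (c(x, u) = (0 + u) + ((x + u) - 46) = u + ((u + x) - 46) = u + (-46 + u + x) = -46 + x + 2*u)
-86*c(-34/f, -104) = -86*(-46 - 34/100 + 2*(-104)) = -86*(-46 - 34*1/100 - 208) = -86*(-46 - 17/50 - 208) = -86*(-12717/50) = 546831/25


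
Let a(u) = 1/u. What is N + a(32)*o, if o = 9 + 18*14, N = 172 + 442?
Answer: 19909/32 ≈ 622.16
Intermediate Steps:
N = 614
o = 261 (o = 9 + 252 = 261)
N + a(32)*o = 614 + 261/32 = 19909/32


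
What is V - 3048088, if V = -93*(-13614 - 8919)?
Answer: -952519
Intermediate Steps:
V = 2095569 (V = -93*(-22533) = 2095569)
V - 3048088 = 2095569 - 3048088 = -952519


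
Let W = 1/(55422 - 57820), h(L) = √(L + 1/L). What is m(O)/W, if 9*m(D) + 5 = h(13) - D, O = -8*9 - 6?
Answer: -175054/9 - 2398*√2210/117 ≈ -20414.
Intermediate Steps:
O = -78 (O = -72 - 6 = -78)
m(D) = -5/9 - D/9 + √2210/117 (m(D) = -5/9 + (√(13 + 1/13) - D)/9 = -5/9 + (√(170/13) - D)/9 = -5/9 + (√2210/13 - D)/9 = -5/9 + (-D + √2210/13)/9 = -5/9 + (-D/9 + √2210/117) = -5/9 - D/9 + √2210/117)
W = -1/2398 (W = 1/(-2398) = -1/2398 ≈ -0.00041701)
m(O)/W = (-5/9 - ⅑*(-78) + √2210/117)/(-1/2398) = (-5/9 + 26/3 + √2210/117)*(-2398) = (73/9 + √2210/117)*(-2398) = -175054/9 - 2398*√2210/117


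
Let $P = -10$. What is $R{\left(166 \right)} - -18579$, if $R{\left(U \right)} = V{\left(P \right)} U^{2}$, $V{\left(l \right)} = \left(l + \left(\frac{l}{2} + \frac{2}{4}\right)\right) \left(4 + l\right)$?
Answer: $2415951$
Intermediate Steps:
$V{\left(l \right)} = \left(\frac{1}{2} + \frac{3 l}{2}\right) \left(4 + l\right)$ ($V{\left(l \right)} = \left(l + \left(l \frac{1}{2} + 2 \cdot \frac{1}{4}\right)\right) \left(4 + l\right) = \left(l + \left(\frac{l}{2} + \frac{1}{2}\right)\right) \left(4 + l\right) = \left(l + \left(\frac{1}{2} + \frac{l}{2}\right)\right) \left(4 + l\right) = \left(\frac{1}{2} + \frac{3 l}{2}\right) \left(4 + l\right)$)
$R{\left(U \right)} = 87 U^{2}$ ($R{\left(U \right)} = \left(2 + \frac{3 \left(-10\right)^{2}}{2} + \frac{13}{2} \left(-10\right)\right) U^{2} = \left(2 + \frac{3}{2} \cdot 100 - 65\right) U^{2} = \left(2 + 150 - 65\right) U^{2} = 87 U^{2}$)
$R{\left(166 \right)} - -18579 = 87 \cdot 166^{2} - -18579 = 87 \cdot 27556 + 18579 = 2397372 + 18579 = 2415951$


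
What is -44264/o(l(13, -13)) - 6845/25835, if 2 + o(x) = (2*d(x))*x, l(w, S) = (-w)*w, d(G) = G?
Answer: -38363671/36892380 ≈ -1.0399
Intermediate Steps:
l(w, S) = -w**2
o(x) = -2 + 2*x**2 (o(x) = -2 + (2*x)*x = -2 + 2*x**2)
-44264/o(l(13, -13)) - 6845/25835 = -44264/(-2 + 2*(-1*13**2)**2) - 6845/25835 = -44264/(-2 + 2*(-1*169)**2) - 6845*1/25835 = -44264/(-2 + 2*(-169)**2) - 1369/5167 = -44264/(-2 + 2*28561) - 1369/5167 = -44264/(-2 + 57122) - 1369/5167 = -44264/57120 - 1369/5167 = -44264*1/57120 - 1369/5167 = -5533/7140 - 1369/5167 = -38363671/36892380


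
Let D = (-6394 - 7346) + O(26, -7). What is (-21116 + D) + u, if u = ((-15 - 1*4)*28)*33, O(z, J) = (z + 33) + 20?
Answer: -52333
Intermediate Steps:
O(z, J) = 53 + z (O(z, J) = (33 + z) + 20 = 53 + z)
u = -17556 (u = ((-15 - 4)*28)*33 = -19*28*33 = -532*33 = -17556)
D = -13661 (D = (-6394 - 7346) + (53 + 26) = -13740 + 79 = -13661)
(-21116 + D) + u = (-21116 - 13661) - 17556 = -34777 - 17556 = -52333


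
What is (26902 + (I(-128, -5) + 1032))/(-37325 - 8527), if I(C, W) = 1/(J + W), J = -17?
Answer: -204849/336248 ≈ -0.60922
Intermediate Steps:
I(C, W) = 1/(-17 + W)
(26902 + (I(-128, -5) + 1032))/(-37325 - 8527) = (26902 + (1/(-17 - 5) + 1032))/(-37325 - 8527) = (26902 + (1/(-22) + 1032))/(-45852) = (26902 + (-1/22 + 1032))*(-1/45852) = (26902 + 22703/22)*(-1/45852) = (614547/22)*(-1/45852) = -204849/336248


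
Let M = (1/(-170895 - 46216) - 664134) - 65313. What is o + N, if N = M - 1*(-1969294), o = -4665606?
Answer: -743769962250/217111 ≈ -3.4258e+6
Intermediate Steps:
M = -158370967618/217111 (M = (1/(-217111) - 664134) - 65313 = (-1/217111 - 664134) - 65313 = -144190796875/217111 - 65313 = -158370967618/217111 ≈ -7.2945e+5)
N = 269184422016/217111 (N = -158370967618/217111 - 1*(-1969294) = -158370967618/217111 + 1969294 = 269184422016/217111 ≈ 1.2398e+6)
o + N = -4665606 + 269184422016/217111 = -743769962250/217111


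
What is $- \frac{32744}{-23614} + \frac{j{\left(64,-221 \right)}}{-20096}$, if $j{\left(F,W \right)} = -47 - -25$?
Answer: $\frac{164635733}{118636736} \approx 1.3877$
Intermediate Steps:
$j{\left(F,W \right)} = -22$ ($j{\left(F,W \right)} = -47 + 25 = -22$)
$- \frac{32744}{-23614} + \frac{j{\left(64,-221 \right)}}{-20096} = - \frac{32744}{-23614} - \frac{22}{-20096} = \left(-32744\right) \left(- \frac{1}{23614}\right) - - \frac{11}{10048} = \frac{16372}{11807} + \frac{11}{10048} = \frac{164635733}{118636736}$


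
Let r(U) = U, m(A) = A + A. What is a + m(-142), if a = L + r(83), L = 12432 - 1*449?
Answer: 11782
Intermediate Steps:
m(A) = 2*A
L = 11983 (L = 12432 - 449 = 11983)
a = 12066 (a = 11983 + 83 = 12066)
a + m(-142) = 12066 + 2*(-142) = 12066 - 284 = 11782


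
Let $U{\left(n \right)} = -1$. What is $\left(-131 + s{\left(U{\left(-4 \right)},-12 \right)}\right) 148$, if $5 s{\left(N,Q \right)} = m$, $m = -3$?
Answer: $- \frac{97384}{5} \approx -19477.0$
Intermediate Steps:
$s{\left(N,Q \right)} = - \frac{3}{5}$ ($s{\left(N,Q \right)} = \frac{1}{5} \left(-3\right) = - \frac{3}{5}$)
$\left(-131 + s{\left(U{\left(-4 \right)},-12 \right)}\right) 148 = \left(-131 - \frac{3}{5}\right) 148 = \left(- \frac{658}{5}\right) 148 = - \frac{97384}{5}$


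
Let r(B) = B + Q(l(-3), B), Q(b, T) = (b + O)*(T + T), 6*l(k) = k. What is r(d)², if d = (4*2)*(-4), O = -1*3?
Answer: 36864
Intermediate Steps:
O = -3
l(k) = k/6
Q(b, T) = 2*T*(-3 + b) (Q(b, T) = (b - 3)*(T + T) = (-3 + b)*(2*T) = 2*T*(-3 + b))
d = -32 (d = 8*(-4) = -32)
r(B) = -6*B (r(B) = B + 2*B*(-3 + (⅙)*(-3)) = B + 2*B*(-3 - ½) = B + 2*B*(-7/2) = B - 7*B = -6*B)
r(d)² = (-6*(-32))² = 192² = 36864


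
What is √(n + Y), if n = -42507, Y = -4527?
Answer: 3*I*√5226 ≈ 216.87*I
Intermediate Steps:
√(n + Y) = √(-42507 - 4527) = √(-47034) = 3*I*√5226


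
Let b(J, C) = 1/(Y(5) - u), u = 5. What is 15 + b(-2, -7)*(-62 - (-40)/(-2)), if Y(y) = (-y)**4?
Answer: 4609/310 ≈ 14.868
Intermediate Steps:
Y(y) = y**4
b(J, C) = 1/620 (b(J, C) = 1/(5**4 - 1*5) = 1/(625 - 5) = 1/620)
15 + b(-2, -7)*(-62 - (-40)/(-2)) = 15 + (-62 - (-40)/(-2))/620 = 15 + (-62 - (-40)*(-1)/2)/620 = 15 + (-62 - 1*20)/620 = 15 + (-62 - 20)/620 = 15 + (1/620)*(-82) = 15 - 41/310 = 4609/310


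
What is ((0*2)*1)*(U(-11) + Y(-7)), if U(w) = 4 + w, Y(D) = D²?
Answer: 0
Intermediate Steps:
((0*2)*1)*(U(-11) + Y(-7)) = ((0*2)*1)*((4 - 11) + (-7)²) = (0*1)*(-7 + 49) = 0*42 = 0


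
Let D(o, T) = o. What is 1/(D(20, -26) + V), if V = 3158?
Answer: 1/3178 ≈ 0.00031466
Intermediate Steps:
1/(D(20, -26) + V) = 1/(20 + 3158) = 1/3178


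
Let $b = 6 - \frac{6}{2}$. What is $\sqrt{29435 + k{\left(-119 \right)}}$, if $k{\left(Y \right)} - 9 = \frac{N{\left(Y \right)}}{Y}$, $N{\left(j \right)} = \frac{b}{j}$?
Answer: $\frac{\sqrt{416956487}}{119} \approx 171.59$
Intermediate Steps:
$b = 3$ ($b = 6 - 6 \cdot \frac{1}{2} = 6 - 3 = 3$)
$N{\left(j \right)} = \frac{3}{j}$
$k{\left(Y \right)} = 9 + \frac{3}{Y^{2}}$ ($k{\left(Y \right)} = 9 + \frac{3 \frac{1}{Y}}{Y} = 9 + \frac{3}{Y^{2}}$)
$\sqrt{29435 + k{\left(-119 \right)}} = \sqrt{29435 + \left(9 + \frac{3}{14161}\right)} = \sqrt{29435 + \frac{127452}{14161}} = \sqrt{\frac{416956487}{14161}} = \frac{\sqrt{416956487}}{119}$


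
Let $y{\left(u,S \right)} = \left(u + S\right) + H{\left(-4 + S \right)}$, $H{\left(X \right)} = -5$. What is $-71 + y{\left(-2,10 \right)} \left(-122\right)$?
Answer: $-437$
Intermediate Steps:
$y{\left(u,S \right)} = -5 + S + u$ ($y{\left(u,S \right)} = \left(u + S\right) - 5 = \left(S + u\right) - 5 = -5 + S + u$)
$-71 + y{\left(-2,10 \right)} \left(-122\right) = -71 + \left(-5 + 10 - 2\right) \left(-122\right) = -71 + 3 \left(-122\right) = -71 - 366 = -437$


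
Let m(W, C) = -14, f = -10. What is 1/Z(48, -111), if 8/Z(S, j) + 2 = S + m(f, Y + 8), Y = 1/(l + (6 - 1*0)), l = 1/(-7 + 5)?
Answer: 4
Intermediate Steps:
l = -½ (l = 1/(-2) = -½ ≈ -0.50000)
Y = 2/11 (Y = 1/(-½ + (6 - 1*0)) = 1/(-½ + (6 + 0)) = 1/(-½ + 6) = 1/(11/2) = 2/11 ≈ 0.18182)
Z(S, j) = 8/(-16 + S) (Z(S, j) = 8/(-2 + (S - 14)) = 8/(-2 + (-14 + S)) = 8/(-16 + S))
1/Z(48, -111) = 1/(8/(-16 + 48)) = 1/(8/32) = 1/(8*(1/32)) = 1/(¼) = 4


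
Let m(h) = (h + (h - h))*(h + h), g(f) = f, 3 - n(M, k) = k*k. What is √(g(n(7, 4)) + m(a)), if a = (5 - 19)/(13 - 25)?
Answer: I*√370/6 ≈ 3.2059*I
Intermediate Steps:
n(M, k) = 3 - k² (n(M, k) = 3 - k*k = 3 - k²)
a = 7/6 (a = -14/(-12) = -14*(-1/12) = 7/6 ≈ 1.1667)
m(h) = 2*h² (m(h) = (h + 0)*(2*h) = h*(2*h) = 2*h²)
√(g(n(7, 4)) + m(a)) = √((3 - 1*4²) + 2*(7/6)²) = √((3 - 1*16) + 2*(49/36)) = √((3 - 16) + 49/18) = √(-13 + 49/18) = √(-185/18) = I*√370/6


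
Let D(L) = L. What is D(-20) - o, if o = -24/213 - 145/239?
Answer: -327173/16969 ≈ -19.281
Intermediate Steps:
o = -12207/16969 (o = -24*1/213 - 145*1/239 = -8/71 - 145/239 = -12207/16969 ≈ -0.71937)
D(-20) - o = -20 - 1*(-12207/16969) = -20 + 12207/16969 = -327173/16969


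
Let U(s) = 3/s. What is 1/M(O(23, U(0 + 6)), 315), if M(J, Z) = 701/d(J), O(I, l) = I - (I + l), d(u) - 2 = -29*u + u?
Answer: 16/701 ≈ 0.022825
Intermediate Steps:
d(u) = 2 - 28*u (d(u) = 2 + (-29*u + u) = 2 - 28*u)
O(I, l) = -l (O(I, l) = I + (-I - l) = -l)
M(J, Z) = 701/(2 - 28*J)
1/M(O(23, U(0 + 6)), 315) = 1/(-701/(-2 + 28*(-3/(0 + 6)))) = 1/(-701/(-2 + 28*(-3/6))) = 1/(-701/(-2 + 28*(-1*1/2))) = 1/(-701/(-2 + 28*(-1/2))) = 1/(-701/(-2 - 14)) = 1/(-701/(-16)) = 1/(-701*(-1/16)) = 1/(701/16) = 16/701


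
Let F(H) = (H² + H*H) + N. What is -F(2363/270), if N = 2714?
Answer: -104509069/36450 ≈ -2867.2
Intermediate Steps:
F(H) = 2714 + 2*H² (F(H) = (H² + H*H) + 2714 = (H² + H²) + 2714 = 2*H² + 2714 = 2714 + 2*H²)
-F(2363/270) = -(2714 + 2*(2363/270)²) = -(2714 + 2*(5583769/72900)) = -(2714 + 5583769/36450) = -1*104509069/36450 = -104509069/36450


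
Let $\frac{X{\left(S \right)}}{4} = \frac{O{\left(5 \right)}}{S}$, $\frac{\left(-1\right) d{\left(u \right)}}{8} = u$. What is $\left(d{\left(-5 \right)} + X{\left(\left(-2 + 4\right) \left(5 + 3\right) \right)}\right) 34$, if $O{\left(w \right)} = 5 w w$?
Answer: $\frac{4845}{2} \approx 2422.5$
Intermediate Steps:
$d{\left(u \right)} = - 8 u$
$O{\left(w \right)} = 5 w^{2}$
$X{\left(S \right)} = \frac{500}{S}$ ($X{\left(S \right)} = 4 \frac{5 \cdot 5^{2}}{S} = 4 \frac{5 \cdot 25}{S} = 4 \frac{125}{S} = \frac{500}{S}$)
$\left(d{\left(-5 \right)} + X{\left(\left(-2 + 4\right) \left(5 + 3\right) \right)}\right) 34 = \left(\left(-8\right) \left(-5\right) + \frac{500}{\left(-2 + 4\right) \left(5 + 3\right)}\right) 34 = \left(40 + \frac{500}{2 \cdot 8}\right) 34 = \left(40 + \frac{500}{16}\right) 34 = \left(40 + 500 \cdot \frac{1}{16}\right) 34 = \left(40 + \frac{125}{4}\right) 34 = \frac{285}{4} \cdot 34 = \frac{4845}{2}$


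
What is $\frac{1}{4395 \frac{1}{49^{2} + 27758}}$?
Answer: $\frac{10053}{1465} \approx 6.8621$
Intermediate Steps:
$\frac{1}{4395 \frac{1}{49^{2} + 27758}} = \frac{1}{4395 \frac{1}{2401 + 27758}} = \frac{1}{4395 \cdot \frac{1}{30159}} = \frac{1}{\frac{1465}{10053}} = \frac{10053}{1465}$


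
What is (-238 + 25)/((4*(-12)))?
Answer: 71/16 ≈ 4.4375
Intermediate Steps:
(-238 + 25)/((4*(-12))) = -213/(-48) = -213*(-1/48) = 71/16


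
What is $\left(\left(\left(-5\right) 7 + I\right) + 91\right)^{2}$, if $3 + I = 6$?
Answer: $3481$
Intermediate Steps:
$I = 3$ ($I = -3 + 6 = 3$)
$\left(\left(\left(-5\right) 7 + I\right) + 91\right)^{2} = \left(\left(\left(-5\right) 7 + 3\right) + 91\right)^{2} = \left(\left(-35 + 3\right) + 91\right)^{2} = \left(-32 + 91\right)^{2} = 59^{2} = 3481$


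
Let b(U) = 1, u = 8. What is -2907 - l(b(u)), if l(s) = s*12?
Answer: -2919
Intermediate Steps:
l(s) = 12*s
-2907 - l(b(u)) = -2907 - 12 = -2919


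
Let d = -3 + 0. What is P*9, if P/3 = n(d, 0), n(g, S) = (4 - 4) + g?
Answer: -81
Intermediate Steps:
d = -3
n(g, S) = g (n(g, S) = 0 + g = g)
P = -9 (P = 3*(-3) = -9)
P*9 = -9*9 = -81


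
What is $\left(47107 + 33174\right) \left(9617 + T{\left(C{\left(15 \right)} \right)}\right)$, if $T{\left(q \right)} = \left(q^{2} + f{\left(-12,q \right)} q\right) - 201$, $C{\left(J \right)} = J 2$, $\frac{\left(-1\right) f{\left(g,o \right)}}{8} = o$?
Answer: $250155596$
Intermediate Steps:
$f{\left(g,o \right)} = - 8 o$
$C{\left(J \right)} = 2 J$
$T{\left(q \right)} = -201 - 7 q^{2}$ ($T{\left(q \right)} = \left(q^{2} + - 8 q q\right) - 201 = \left(q^{2} - 8 q^{2}\right) - 201 = - 7 q^{2} - 201 = -201 - 7 q^{2}$)
$\left(47107 + 33174\right) \left(9617 + T{\left(C{\left(15 \right)} \right)}\right) = \left(47107 + 33174\right) \left(9617 - \left(201 + 7 \left(2 \cdot 15\right)^{2}\right)\right) = 80281 \left(9617 - \left(201 + 7 \cdot 30^{2}\right)\right) = 80281 \left(9617 - 6501\right) = 80281 \cdot 3116 = 250155596$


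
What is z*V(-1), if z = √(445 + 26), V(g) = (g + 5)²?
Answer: 16*√471 ≈ 347.24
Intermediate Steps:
V(g) = (5 + g)²
z = √471 ≈ 21.703
z*V(-1) = √471*(5 - 1)² = √471*4² = √471*16 = 16*√471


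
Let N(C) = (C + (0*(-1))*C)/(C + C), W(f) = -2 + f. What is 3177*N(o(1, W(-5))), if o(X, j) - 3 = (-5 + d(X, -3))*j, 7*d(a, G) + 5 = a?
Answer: 3177/2 ≈ 1588.5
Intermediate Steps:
d(a, G) = -5/7 + a/7
o(X, j) = 3 + j*(-40/7 + X/7) (o(X, j) = 3 + (-5 + (-5/7 + X/7))*j = 3 + (-40/7 + X/7)*j = 3 + j*(-40/7 + X/7))
N(C) = 1/2 (N(C) = (C + 0*C)/((2*C)) = (C + 0)*(1/(2*C)) = C*(1/(2*C)) = 1/2)
3177*N(o(1, W(-5))) = 3177*(1/2) = 3177/2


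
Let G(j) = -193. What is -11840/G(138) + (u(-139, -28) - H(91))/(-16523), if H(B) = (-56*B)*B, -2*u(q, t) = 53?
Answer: 212272773/6377878 ≈ 33.283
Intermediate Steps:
u(q, t) = -53/2 (u(q, t) = -½*53 = -53/2)
H(B) = -56*B²
-11840/G(138) + (u(-139, -28) - H(91))/(-16523) = -11840/(-193) + (-53/2 - (-56)*91²)/(-16523) = -11840*(-1/193) + (-53/2 - (-56)*8281)*(-1/16523) = 11840/193 + (-53/2 - 1*(-463736))*(-1/16523) = 11840/193 + (-53/2 + 463736)*(-1/16523) = 11840/193 + (927419/2)*(-1/16523) = 11840/193 - 927419/33046 = 212272773/6377878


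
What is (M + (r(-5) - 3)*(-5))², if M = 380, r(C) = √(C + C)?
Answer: 155775 - 3950*I*√10 ≈ 1.5578e+5 - 12491.0*I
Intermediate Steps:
r(C) = √2*√C (r(C) = √(2*C) = √2*√C)
(M + (r(-5) - 3)*(-5))² = (380 + (√2*√(-5) - 3)*(-5))² = (380 + (√2*(I*√5) - 3)*(-5))² = (380 + (I*√10 - 3)*(-5))² = (380 + (-3 + I*√10)*(-5))² = (380 + (15 - 5*I*√10))² = (395 - 5*I*√10)²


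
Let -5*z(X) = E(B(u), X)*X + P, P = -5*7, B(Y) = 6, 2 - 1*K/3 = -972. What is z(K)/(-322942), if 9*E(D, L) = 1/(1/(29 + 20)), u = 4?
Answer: 47621/4844130 ≈ 0.0098307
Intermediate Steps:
K = 2922 (K = 6 - 3*(-972) = 6 + 2916 = 2922)
P = -35
E(D, L) = 49/9 (E(D, L) = 1/(9*(1/(29 + 20))) = 1/(9*(1/49)) = (1/9)*49 = 49/9)
z(X) = 7 - 49*X/45 (z(X) = -(49*X/9 - 35)/5 = -(-35 + 49*X/9)/5 = 7 - 49*X/45)
z(K)/(-322942) = (7 - 49/45*2922)/(-322942) = (7 - 47726/15)*(-1/322942) = -47621/15*(-1/322942) = 47621/4844130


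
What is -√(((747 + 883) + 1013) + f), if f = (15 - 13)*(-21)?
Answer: -51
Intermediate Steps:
f = -42 (f = 2*(-21) = -42)
-√(((747 + 883) + 1013) + f) = -√(((747 + 883) + 1013) - 42) = -√((1630 + 1013) - 42) = -√(2643 - 42) = -√2601 = -1*51 = -51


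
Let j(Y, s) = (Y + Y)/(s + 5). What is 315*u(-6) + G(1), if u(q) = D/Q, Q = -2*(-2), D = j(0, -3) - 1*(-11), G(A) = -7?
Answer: 3437/4 ≈ 859.25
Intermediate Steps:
j(Y, s) = 2*Y/(5 + s) (j(Y, s) = (2*Y)/(5 + s) = 2*Y/(5 + s))
D = 11 (D = 2*0/(5 - 3) - 1*(-11) = 2*0/2 + 11 = 2*0*(½) + 11 = 0 + 11 = 11)
Q = 4
u(q) = 11/4
315*u(-6) + G(1) = 315*(11/4) - 7 = 3465/4 - 7 = 3437/4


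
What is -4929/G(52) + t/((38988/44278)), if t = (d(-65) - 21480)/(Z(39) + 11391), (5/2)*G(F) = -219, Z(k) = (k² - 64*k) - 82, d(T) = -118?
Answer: 198138605791/3676480677 ≈ 53.894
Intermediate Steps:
Z(k) = -82 + k² - 64*k
G(F) = -438/5 (G(F) = (⅖)*(-219) = -438/5)
t = -10799/5167 (t = (-118 - 21480)/((-82 + 39² - 64*39) + 11391) = -21598/((-82 + 1521 - 2496) + 11391) = -21598/(-1057 + 11391) = -21598/10334 = -21598*1/10334 = -10799/5167 ≈ -2.0900)
-4929/G(52) + t/((38988/44278)) = -4929/(-438/5) - 10799/(5167*(38988/44278)) = -4929*(-5/438) - 10799/(5167*(38988*(1/44278))) = 8215/146 - 10799/(5167*19494/22139) = 8215/146 - 10799/5167*22139/19494 = 8215/146 - 239079061/100725498 = 198138605791/3676480677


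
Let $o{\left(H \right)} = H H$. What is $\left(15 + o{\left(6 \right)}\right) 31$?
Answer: $1581$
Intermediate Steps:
$o{\left(H \right)} = H^{2}$
$\left(15 + o{\left(6 \right)}\right) 31 = \left(15 + 6^{2}\right) 31 = \left(15 + 36\right) 31 = 51 \cdot 31 = 1581$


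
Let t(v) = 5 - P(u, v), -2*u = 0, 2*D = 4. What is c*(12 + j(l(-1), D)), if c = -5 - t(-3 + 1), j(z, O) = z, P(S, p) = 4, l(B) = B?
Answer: -66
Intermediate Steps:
D = 2 (D = (1/2)*4 = 2)
u = 0 (u = -1/2*0 = 0)
t(v) = 1 (t(v) = 5 - 1*4 = 5 - 4 = 1)
c = -6 (c = -5 - 1*1 = -5 - 1 = -6)
c*(12 + j(l(-1), D)) = -6*(12 - 1) = -6*11 = -66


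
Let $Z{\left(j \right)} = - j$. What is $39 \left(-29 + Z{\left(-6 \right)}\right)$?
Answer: $-897$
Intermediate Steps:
$39 \left(-29 + Z{\left(-6 \right)}\right) = 39 \left(-29 - -6\right) = 39 \left(-29 + 6\right) = 39 \left(-23\right) = -897$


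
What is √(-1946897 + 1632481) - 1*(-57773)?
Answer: 57773 + 4*I*√19651 ≈ 57773.0 + 560.73*I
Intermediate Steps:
√(-1946897 + 1632481) - 1*(-57773) = √(-314416) + 57773 = 4*I*√19651 + 57773 = 57773 + 4*I*√19651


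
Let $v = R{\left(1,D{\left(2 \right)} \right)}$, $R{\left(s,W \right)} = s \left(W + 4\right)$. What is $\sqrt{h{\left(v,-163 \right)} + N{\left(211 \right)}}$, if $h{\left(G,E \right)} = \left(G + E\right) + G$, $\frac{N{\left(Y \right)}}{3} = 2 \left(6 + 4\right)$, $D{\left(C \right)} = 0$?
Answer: $i \sqrt{95} \approx 9.7468 i$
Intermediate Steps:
$R{\left(s,W \right)} = s \left(4 + W\right)$
$v = 4$ ($v = 1 \left(4 + 0\right) = 1 \cdot 4 = 4$)
$N{\left(Y \right)} = 60$ ($N{\left(Y \right)} = 3 \cdot 2 \left(6 + 4\right) = 3 \cdot 2 \cdot 10 = 3 \cdot 20 = 60$)
$h{\left(G,E \right)} = E + 2 G$ ($h{\left(G,E \right)} = \left(E + G\right) + G = E + 2 G$)
$\sqrt{h{\left(v,-163 \right)} + N{\left(211 \right)}} = \sqrt{\left(-163 + 2 \cdot 4\right) + 60} = \sqrt{\left(-163 + 8\right) + 60} = \sqrt{-155 + 60} = \sqrt{-95} = i \sqrt{95}$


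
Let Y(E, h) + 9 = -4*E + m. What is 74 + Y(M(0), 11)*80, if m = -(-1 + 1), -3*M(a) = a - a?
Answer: -646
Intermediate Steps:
M(a) = 0 (M(a) = -(a - a)/3 = -⅓*0 = 0)
m = 0 (m = -1*0 = 0)
Y(E, h) = -9 - 4*E (Y(E, h) = -9 + (-4*E + 0) = -9 - 4*E)
74 + Y(M(0), 11)*80 = 74 + (-9 - 4*0)*80 = 74 + (-9 + 0)*80 = 74 - 9*80 = 74 - 720 = -646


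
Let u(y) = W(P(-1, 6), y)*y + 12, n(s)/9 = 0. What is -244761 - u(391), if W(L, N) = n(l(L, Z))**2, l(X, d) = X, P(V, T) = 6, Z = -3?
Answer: -244773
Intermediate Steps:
n(s) = 0 (n(s) = 9*0 = 0)
W(L, N) = 0 (W(L, N) = 0**2 = 0)
u(y) = 12 (u(y) = 0*y + 12 = 0 + 12 = 12)
-244761 - u(391) = -244761 - 1*12 = -244761 - 12 = -244773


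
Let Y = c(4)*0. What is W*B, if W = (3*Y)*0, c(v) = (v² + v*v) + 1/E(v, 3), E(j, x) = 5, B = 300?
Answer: 0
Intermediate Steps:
c(v) = ⅕ + 2*v² (c(v) = (v² + v*v) + 1/5 = (v² + v²) + ⅕ = 2*v² + ⅕ = ⅕ + 2*v²)
Y = 0 (Y = (⅕ + 2*4²)*0 = (⅕ + 2*16)*0 = (⅕ + 32)*0 = (161/5)*0 = 0)
W = 0 (W = (3*0)*0 = 0*0 = 0)
W*B = 0*300 = 0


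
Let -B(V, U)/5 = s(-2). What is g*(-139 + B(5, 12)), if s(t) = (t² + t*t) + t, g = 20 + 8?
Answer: -4732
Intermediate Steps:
g = 28
s(t) = t + 2*t² (s(t) = (t² + t²) + t = 2*t² + t = t + 2*t²)
B(V, U) = -30 (B(V, U) = -(-10)*(1 + 2*(-2)) = -(-10)*(1 - 4) = -(-10)*(-3) = -5*6 = -30)
g*(-139 + B(5, 12)) = 28*(-139 - 30) = 28*(-169) = -4732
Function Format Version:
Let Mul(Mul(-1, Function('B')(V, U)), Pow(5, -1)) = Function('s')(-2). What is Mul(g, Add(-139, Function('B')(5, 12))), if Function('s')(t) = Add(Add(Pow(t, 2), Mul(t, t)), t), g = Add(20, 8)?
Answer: -4732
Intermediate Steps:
g = 28
Function('s')(t) = Add(t, Mul(2, Pow(t, 2))) (Function('s')(t) = Add(Add(Pow(t, 2), Pow(t, 2)), t) = Add(Mul(2, Pow(t, 2)), t) = Add(t, Mul(2, Pow(t, 2))))
Function('B')(V, U) = -30 (Function('B')(V, U) = Mul(-5, Mul(-2, Add(1, Mul(2, -2)))) = Mul(-5, Mul(-2, Add(1, -4))) = Mul(-5, Mul(-2, -3)) = Mul(-5, 6) = -30)
Mul(g, Add(-139, Function('B')(5, 12))) = Mul(28, Add(-139, -30)) = Mul(28, -169) = -4732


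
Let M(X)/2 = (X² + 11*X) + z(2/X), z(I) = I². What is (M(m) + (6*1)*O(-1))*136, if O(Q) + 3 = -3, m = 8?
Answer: 36465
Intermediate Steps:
O(Q) = -6 (O(Q) = -3 - 3 = -6)
M(X) = 2*X² + 8/X² + 22*X (M(X) = 2*((X² + 11*X) + (2/X)²) = 2*((X² + 11*X) + 4/X²) = 2*(X² + 4/X² + 11*X) = 2*X² + 8/X² + 22*X)
(M(m) + (6*1)*O(-1))*136 = (2*(4 + 8³*(11 + 8))/8² + (6*1)*(-6))*136 = (2*(1/64)*(4 + 512*19) + 6*(-6))*136 = (2*(1/64)*(4 + 9728) - 36)*136 = (2*(1/64)*9732 - 36)*136 = (2433/8 - 36)*136 = (2145/8)*136 = 36465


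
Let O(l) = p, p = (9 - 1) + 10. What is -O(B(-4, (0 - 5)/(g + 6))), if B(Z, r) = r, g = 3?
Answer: -18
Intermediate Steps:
p = 18 (p = 8 + 10 = 18)
O(l) = 18
-O(B(-4, (0 - 5)/(g + 6))) = -1*18 = -18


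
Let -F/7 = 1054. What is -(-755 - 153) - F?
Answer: 8286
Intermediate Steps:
F = -7378 (F = -7*1054 = -7378)
-(-755 - 153) - F = -(-755 - 153) - 1*(-7378) = -1*(-908) + 7378 = 908 + 7378 = 8286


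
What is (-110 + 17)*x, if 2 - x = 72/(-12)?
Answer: -744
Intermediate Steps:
x = 8 (x = 2 - 72/(-12) = 2 - 72*(-1)/12 = 2 - 1*(-6) = 2 + 6 = 8)
(-110 + 17)*x = (-110 + 17)*8 = -93*8 = -744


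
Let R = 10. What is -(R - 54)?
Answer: 44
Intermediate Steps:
-(R - 54) = -(10 - 54) = -1*(-44) = 44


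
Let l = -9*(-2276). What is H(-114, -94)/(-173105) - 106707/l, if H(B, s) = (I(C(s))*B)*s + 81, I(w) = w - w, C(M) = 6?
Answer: -6157724813/1181960940 ≈ -5.2098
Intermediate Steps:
I(w) = 0
l = 20484
H(B, s) = 81 (H(B, s) = (0*B)*s + 81 = 0*s + 81 = 0 + 81 = 81)
H(-114, -94)/(-173105) - 106707/l = 81/(-173105) - 106707/20484 = 81*(-1/173105) - 106707*1/20484 = -81/173105 - 35569/6828 = -6157724813/1181960940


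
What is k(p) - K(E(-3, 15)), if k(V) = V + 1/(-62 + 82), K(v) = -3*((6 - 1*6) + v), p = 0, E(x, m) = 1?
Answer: 61/20 ≈ 3.0500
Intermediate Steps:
K(v) = -3*v (K(v) = -3*((6 - 6) + v) = -3*(0 + v) = -3*v)
k(V) = 1/20 + V (k(V) = V + 1/20 = 1/20 + V)
k(p) - K(E(-3, 15)) = (1/20 + 0) - (-3) = 1/20 - 1*(-3) = 1/20 + 3 = 61/20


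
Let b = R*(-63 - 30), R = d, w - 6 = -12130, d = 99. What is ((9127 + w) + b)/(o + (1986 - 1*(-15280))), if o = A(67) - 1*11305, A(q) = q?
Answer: -3051/1507 ≈ -2.0246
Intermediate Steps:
w = -12124 (w = 6 - 12130 = -12124)
R = 99
b = -9207 (b = 99*(-63 - 30) = 99*(-93) = -9207)
o = -11238 (o = 67 - 1*11305 = 67 - 11305 = -11238)
((9127 + w) + b)/(o + (1986 - 1*(-15280))) = ((9127 - 12124) - 9207)/(-11238 + (1986 - 1*(-15280))) = (-2997 - 9207)/(-11238 + (1986 + 15280)) = -12204/(-11238 + 17266) = -12204/6028 = -12204*1/6028 = -3051/1507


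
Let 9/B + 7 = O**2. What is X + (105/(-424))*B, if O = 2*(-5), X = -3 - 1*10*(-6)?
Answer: 748893/13144 ≈ 56.976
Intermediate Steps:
X = 57 (X = -3 - 10*(-6) = -3 + 60 = 57)
O = -10
B = 3/31 (B = 9/(-7 + (-10)**2) = 9/(-7 + 100) = 9/93 = 9*(1/93) = 3/31 ≈ 0.096774)
X + (105/(-424))*B = 57 + (105/(-424))*(3/31) = 57 + (105*(-1/424))*(3/31) = 57 - 105/424*3/31 = 57 - 315/13144 = 748893/13144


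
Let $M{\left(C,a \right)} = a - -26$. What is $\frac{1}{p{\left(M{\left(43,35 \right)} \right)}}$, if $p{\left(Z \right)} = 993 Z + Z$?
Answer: $\frac{1}{60634} \approx 1.6492 \cdot 10^{-5}$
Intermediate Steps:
$M{\left(C,a \right)} = 26 + a$ ($M{\left(C,a \right)} = a + 26 = 26 + a$)
$p{\left(Z \right)} = 994 Z$
$\frac{1}{p{\left(M{\left(43,35 \right)} \right)}} = \frac{1}{994 \left(26 + 35\right)} = \frac{1}{994 \cdot 61} = \frac{1}{60634}$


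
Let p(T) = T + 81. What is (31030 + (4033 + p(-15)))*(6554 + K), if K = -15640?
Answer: -319182094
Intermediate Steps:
p(T) = 81 + T
(31030 + (4033 + p(-15)))*(6554 + K) = (31030 + (4033 + (81 - 15)))*(6554 - 15640) = (31030 + (4033 + 66))*(-9086) = (31030 + 4099)*(-9086) = 35129*(-9086) = -319182094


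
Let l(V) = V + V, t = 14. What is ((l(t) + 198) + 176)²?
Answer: 161604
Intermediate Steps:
l(V) = 2*V
((l(t) + 198) + 176)² = ((2*14 + 198) + 176)² = ((28 + 198) + 176)² = (226 + 176)² = 402² = 161604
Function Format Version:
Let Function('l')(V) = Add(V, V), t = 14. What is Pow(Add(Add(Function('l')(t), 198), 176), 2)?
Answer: 161604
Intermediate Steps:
Function('l')(V) = Mul(2, V)
Pow(Add(Add(Function('l')(t), 198), 176), 2) = Pow(Add(Add(Mul(2, 14), 198), 176), 2) = Pow(Add(Add(28, 198), 176), 2) = Pow(Add(226, 176), 2) = Pow(402, 2) = 161604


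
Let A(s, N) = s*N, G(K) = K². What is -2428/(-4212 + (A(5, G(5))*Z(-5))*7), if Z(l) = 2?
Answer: 1214/1231 ≈ 0.98619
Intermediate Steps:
A(s, N) = N*s
-2428/(-4212 + (A(5, G(5))*Z(-5))*7) = -2428/(-4212 + ((5²*5)*2)*7) = -2428/(-4212 + ((25*5)*2)*7) = -2428/(-4212 + (125*2)*7) = -2428/(-4212 + 250*7) = -2428/(-4212 + 1750) = -2428/(-2462) = -2428*(-1/2462) = 1214/1231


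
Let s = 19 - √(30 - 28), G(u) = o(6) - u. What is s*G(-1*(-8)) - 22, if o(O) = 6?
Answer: -60 + 2*√2 ≈ -57.172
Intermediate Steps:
G(u) = 6 - u
s = 19 - √2 ≈ 17.586
s*G(-1*(-8)) - 22 = (19 - √2)*(6 - (-1)*(-8)) - 22 = (19 - √2)*(6 - 1*8) - 22 = (19 - √2)*(6 - 8) - 22 = (19 - √2)*(-2) - 22 = (-38 + 2*√2) - 22 = -60 + 2*√2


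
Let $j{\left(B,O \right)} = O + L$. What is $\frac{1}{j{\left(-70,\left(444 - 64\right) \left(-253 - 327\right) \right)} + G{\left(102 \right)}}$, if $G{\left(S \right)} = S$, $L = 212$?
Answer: $- \frac{1}{220086} \approx -4.5437 \cdot 10^{-6}$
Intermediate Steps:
$j{\left(B,O \right)} = 212 + O$ ($j{\left(B,O \right)} = O + 212 = 212 + O$)
$\frac{1}{j{\left(-70,\left(444 - 64\right) \left(-253 - 327\right) \right)} + G{\left(102 \right)}} = \frac{1}{\left(212 + \left(444 - 64\right) \left(-253 - 327\right)\right) + 102} = \frac{1}{\left(212 + 380 \left(-580\right)\right) + 102} = \frac{1}{\left(212 - 220400\right) + 102} = \frac{1}{-220188 + 102} = \frac{1}{-220086} = - \frac{1}{220086}$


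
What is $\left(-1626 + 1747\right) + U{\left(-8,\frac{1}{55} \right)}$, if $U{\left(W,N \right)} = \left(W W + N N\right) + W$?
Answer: $\frac{535426}{3025} \approx 177.0$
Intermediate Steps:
$U{\left(W,N \right)} = W + N^{2} + W^{2}$ ($U{\left(W,N \right)} = \left(W^{2} + N^{2}\right) + W = \left(N^{2} + W^{2}\right) + W = W + N^{2} + W^{2}$)
$\left(-1626 + 1747\right) + U{\left(-8,\frac{1}{55} \right)} = \left(-1626 + 1747\right) + \left(-8 + \left(\frac{1}{55}\right)^{2} + \left(-8\right)^{2}\right) = 121 + \left(-8 + \left(\frac{1}{55}\right)^{2} + 64\right) = 121 + \left(-8 + \frac{1}{3025} + 64\right) = 121 + \frac{169401}{3025} = \frac{535426}{3025}$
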